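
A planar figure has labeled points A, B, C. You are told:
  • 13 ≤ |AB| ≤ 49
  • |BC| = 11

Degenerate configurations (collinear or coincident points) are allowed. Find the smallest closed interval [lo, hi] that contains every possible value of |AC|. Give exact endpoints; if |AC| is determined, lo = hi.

|AB| ∈ [13, 49]
|BC| ∈ {11}
|AC| ∈ [2, 60]

|AC| ∈ [2, 60]  (≈ [2.0000, 60.0000])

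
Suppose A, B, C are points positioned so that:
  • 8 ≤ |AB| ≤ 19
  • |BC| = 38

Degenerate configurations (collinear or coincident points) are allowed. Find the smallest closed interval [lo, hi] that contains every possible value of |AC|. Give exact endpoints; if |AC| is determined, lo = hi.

|AC| ∈ [19, 57]  (≈ [19.0000, 57.0000])

|AB| ∈ [8, 19]
|BC| ∈ {38}
|AC| ∈ [19, 57]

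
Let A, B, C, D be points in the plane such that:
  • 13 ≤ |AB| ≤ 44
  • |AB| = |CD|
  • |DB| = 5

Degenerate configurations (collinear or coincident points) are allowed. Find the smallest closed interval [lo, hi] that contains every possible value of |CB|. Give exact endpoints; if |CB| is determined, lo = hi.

|CB| ∈ [8, 49]  (≈ [8.0000, 49.0000])

|AB| ∈ [13, 44]
|BD| ∈ {5}
|CD| ∈ [13, 44]
|AD| ∈ [8, 49]
|BC| ∈ [8, 49]
|AC| ∈ [0, 93]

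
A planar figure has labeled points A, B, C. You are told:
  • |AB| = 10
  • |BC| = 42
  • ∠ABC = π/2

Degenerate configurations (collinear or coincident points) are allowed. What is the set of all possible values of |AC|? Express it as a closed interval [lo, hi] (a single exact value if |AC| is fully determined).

|AB| ∈ {10}
|BC| ∈ {42}
|AC| ∈ {2·√(466)}

|AC| = 2·√(466)  (≈ 43.1741)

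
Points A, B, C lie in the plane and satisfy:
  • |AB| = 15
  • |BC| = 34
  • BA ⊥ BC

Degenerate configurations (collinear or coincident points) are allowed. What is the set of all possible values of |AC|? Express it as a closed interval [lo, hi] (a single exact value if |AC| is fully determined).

|AC| = √(1381)  (≈ 37.1618)

|AB| ∈ {15}
|BC| ∈ {34}
|AC| ∈ {√(1381)}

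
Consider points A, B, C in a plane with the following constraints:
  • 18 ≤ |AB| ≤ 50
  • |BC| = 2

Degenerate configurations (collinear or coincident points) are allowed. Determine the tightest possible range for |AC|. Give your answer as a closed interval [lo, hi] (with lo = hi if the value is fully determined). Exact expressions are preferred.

|AC| ∈ [16, 52]  (≈ [16.0000, 52.0000])

|AB| ∈ [18, 50]
|BC| ∈ {2}
|AC| ∈ [16, 52]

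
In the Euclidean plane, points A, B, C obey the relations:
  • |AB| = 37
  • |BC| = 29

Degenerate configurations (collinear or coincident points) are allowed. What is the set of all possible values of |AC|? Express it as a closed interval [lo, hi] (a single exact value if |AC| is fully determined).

|AC| ∈ [8, 66]  (≈ [8.0000, 66.0000])

|AB| ∈ {37}
|BC| ∈ {29}
|AC| ∈ [8, 66]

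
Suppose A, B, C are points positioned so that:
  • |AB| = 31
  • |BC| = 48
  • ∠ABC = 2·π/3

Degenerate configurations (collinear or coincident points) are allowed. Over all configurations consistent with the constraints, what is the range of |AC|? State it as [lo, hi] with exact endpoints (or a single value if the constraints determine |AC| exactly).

|AB| ∈ {31}
|BC| ∈ {48}
|AC| ∈ {7·√(97)}

|AC| = 7·√(97)  (≈ 68.9420)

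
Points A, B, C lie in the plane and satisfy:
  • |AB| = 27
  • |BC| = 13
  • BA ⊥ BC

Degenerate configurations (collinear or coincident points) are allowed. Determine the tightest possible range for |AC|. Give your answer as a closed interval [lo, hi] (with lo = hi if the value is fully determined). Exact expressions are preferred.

|AB| ∈ {27}
|BC| ∈ {13}
|AC| ∈ {√(898)}

|AC| = √(898)  (≈ 29.9666)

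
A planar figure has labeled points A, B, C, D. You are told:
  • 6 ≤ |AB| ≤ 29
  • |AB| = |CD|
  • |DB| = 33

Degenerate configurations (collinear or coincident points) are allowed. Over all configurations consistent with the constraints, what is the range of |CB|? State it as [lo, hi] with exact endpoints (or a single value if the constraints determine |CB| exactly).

|CB| ∈ [4, 62]  (≈ [4.0000, 62.0000])

|AB| ∈ [6, 29]
|BD| ∈ {33}
|CD| ∈ [6, 29]
|AD| ∈ [4, 62]
|BC| ∈ [4, 62]
|AC| ∈ [0, 91]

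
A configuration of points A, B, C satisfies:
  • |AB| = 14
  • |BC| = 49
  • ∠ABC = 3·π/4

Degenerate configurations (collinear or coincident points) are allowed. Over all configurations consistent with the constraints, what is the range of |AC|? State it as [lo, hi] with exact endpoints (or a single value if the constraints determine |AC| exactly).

|AC| = 7·√(14·√(2) + 53)  (≈ 59.7256)

|AB| ∈ {14}
|BC| ∈ {49}
|AC| ∈ {7·√(14·√(2) + 53)}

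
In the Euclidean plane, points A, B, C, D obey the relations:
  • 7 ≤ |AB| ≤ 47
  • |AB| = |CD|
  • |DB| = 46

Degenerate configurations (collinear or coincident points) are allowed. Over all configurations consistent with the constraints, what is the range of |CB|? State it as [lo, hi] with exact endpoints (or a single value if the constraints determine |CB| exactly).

|CB| ∈ [0, 93]  (≈ [0.0000, 93.0000])

|AB| ∈ [7, 47]
|BD| ∈ {46}
|CD| ∈ [7, 47]
|AD| ∈ [0, 93]
|BC| ∈ [0, 93]
|AC| ∈ [0, 140]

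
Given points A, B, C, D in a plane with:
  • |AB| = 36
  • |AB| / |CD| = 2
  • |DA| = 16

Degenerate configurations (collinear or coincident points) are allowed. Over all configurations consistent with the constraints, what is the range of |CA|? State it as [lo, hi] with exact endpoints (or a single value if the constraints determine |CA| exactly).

|AB| ∈ {36}
|AD| ∈ {16}
|CD| ∈ {18}
|BD| ∈ [20, 52]
|AC| ∈ [2, 34]
|BC| ∈ [2, 70]

|CA| ∈ [2, 34]  (≈ [2.0000, 34.0000])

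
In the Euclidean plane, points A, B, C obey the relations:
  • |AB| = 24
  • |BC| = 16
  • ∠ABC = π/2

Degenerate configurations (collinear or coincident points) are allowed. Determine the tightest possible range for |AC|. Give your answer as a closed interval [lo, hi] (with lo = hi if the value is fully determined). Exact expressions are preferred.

|AC| = 8·√(13)  (≈ 28.8444)

|AB| ∈ {24}
|BC| ∈ {16}
|AC| ∈ {8·√(13)}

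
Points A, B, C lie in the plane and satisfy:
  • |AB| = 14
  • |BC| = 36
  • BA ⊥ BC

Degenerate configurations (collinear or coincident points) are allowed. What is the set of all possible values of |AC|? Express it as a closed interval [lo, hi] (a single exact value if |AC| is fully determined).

|AC| = 2·√(373)  (≈ 38.6264)

|AB| ∈ {14}
|BC| ∈ {36}
|AC| ∈ {2·√(373)}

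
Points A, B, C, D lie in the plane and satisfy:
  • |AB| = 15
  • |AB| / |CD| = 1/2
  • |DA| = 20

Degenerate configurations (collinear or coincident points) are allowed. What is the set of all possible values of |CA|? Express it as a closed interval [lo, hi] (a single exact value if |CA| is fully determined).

|AB| ∈ {15}
|AD| ∈ {20}
|CD| ∈ {30}
|BD| ∈ [5, 35]
|AC| ∈ [10, 50]
|BC| ∈ [0, 65]

|CA| ∈ [10, 50]  (≈ [10.0000, 50.0000])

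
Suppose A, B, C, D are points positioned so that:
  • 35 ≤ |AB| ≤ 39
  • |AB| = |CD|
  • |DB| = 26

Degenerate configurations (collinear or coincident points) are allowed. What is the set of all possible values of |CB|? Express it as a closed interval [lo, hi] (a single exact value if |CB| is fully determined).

|CB| ∈ [9, 65]  (≈ [9.0000, 65.0000])

|AB| ∈ [35, 39]
|BD| ∈ {26}
|CD| ∈ [35, 39]
|AD| ∈ [9, 65]
|BC| ∈ [9, 65]
|AC| ∈ [0, 104]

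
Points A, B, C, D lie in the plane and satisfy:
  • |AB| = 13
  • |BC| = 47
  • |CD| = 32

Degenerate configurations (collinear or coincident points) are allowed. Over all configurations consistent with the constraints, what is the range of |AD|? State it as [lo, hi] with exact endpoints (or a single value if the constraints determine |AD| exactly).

|AD| ∈ [2, 92]  (≈ [2.0000, 92.0000])

|AB| ∈ {13}
|BC| ∈ {47}
|CD| ∈ {32}
|AC| ∈ [34, 60]
|BD| ∈ [15, 79]
|AD| ∈ [2, 92]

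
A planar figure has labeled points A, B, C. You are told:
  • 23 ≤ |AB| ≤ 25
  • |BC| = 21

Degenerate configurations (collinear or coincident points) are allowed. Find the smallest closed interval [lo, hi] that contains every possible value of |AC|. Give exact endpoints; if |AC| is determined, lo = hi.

|AC| ∈ [2, 46]  (≈ [2.0000, 46.0000])

|AB| ∈ [23, 25]
|BC| ∈ {21}
|AC| ∈ [2, 46]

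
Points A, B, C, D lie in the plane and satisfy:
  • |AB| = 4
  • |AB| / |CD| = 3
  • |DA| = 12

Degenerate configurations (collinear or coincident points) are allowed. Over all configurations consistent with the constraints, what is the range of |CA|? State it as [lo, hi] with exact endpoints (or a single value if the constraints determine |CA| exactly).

|CA| ∈ [32/3, 40/3]  (≈ [10.6667, 13.3333])

|AB| ∈ {4}
|AD| ∈ {12}
|CD| ∈ {4/3}
|BD| ∈ [8, 16]
|AC| ∈ [32/3, 40/3]
|BC| ∈ [20/3, 52/3]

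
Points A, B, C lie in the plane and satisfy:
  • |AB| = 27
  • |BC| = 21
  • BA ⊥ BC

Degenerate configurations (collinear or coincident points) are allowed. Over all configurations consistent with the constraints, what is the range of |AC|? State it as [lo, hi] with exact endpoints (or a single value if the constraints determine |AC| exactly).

|AB| ∈ {27}
|BC| ∈ {21}
|AC| ∈ {3·√(130)}

|AC| = 3·√(130)  (≈ 34.2053)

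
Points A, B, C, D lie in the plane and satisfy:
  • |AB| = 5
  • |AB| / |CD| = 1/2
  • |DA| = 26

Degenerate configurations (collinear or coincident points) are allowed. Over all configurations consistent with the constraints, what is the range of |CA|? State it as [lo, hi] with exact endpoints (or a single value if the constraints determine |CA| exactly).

|CA| ∈ [16, 36]  (≈ [16.0000, 36.0000])

|AB| ∈ {5}
|AD| ∈ {26}
|CD| ∈ {10}
|BD| ∈ [21, 31]
|AC| ∈ [16, 36]
|BC| ∈ [11, 41]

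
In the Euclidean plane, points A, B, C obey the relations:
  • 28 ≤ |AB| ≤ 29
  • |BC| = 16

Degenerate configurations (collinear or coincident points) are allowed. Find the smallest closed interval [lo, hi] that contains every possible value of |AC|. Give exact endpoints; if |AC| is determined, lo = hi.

|AB| ∈ [28, 29]
|BC| ∈ {16}
|AC| ∈ [12, 45]

|AC| ∈ [12, 45]  (≈ [12.0000, 45.0000])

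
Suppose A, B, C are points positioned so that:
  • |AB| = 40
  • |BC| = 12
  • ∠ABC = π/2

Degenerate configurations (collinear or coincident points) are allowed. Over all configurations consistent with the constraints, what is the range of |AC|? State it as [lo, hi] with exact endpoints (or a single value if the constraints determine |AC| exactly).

|AB| ∈ {40}
|BC| ∈ {12}
|AC| ∈ {4·√(109)}

|AC| = 4·√(109)  (≈ 41.7612)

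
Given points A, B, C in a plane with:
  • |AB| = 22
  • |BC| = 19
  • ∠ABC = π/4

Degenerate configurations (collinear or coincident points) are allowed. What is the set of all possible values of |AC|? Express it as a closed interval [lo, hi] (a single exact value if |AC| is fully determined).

|AC| = √(845 - 418·√(2))  (≈ 15.9329)

|AB| ∈ {22}
|BC| ∈ {19}
|AC| ∈ {√(845 - 418·√(2))}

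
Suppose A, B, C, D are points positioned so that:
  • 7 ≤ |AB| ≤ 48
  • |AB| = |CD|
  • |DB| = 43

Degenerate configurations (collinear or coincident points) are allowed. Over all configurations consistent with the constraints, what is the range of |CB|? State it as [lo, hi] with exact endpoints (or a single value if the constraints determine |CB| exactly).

|CB| ∈ [0, 91]  (≈ [0.0000, 91.0000])

|AB| ∈ [7, 48]
|BD| ∈ {43}
|CD| ∈ [7, 48]
|AD| ∈ [0, 91]
|BC| ∈ [0, 91]
|AC| ∈ [0, 139]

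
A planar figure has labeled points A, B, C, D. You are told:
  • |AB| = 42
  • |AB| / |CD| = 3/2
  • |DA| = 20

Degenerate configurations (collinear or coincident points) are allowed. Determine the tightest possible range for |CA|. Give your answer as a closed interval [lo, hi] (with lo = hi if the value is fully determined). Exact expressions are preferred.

|CA| ∈ [8, 48]  (≈ [8.0000, 48.0000])

|AB| ∈ {42}
|AD| ∈ {20}
|CD| ∈ {28}
|BD| ∈ [22, 62]
|AC| ∈ [8, 48]
|BC| ∈ [0, 90]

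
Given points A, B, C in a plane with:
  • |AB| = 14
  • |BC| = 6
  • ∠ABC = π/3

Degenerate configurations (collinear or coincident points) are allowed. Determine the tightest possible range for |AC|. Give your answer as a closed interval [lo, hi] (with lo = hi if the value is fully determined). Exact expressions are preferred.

|AC| = 2·√(37)  (≈ 12.1655)

|AB| ∈ {14}
|BC| ∈ {6}
|AC| ∈ {2·√(37)}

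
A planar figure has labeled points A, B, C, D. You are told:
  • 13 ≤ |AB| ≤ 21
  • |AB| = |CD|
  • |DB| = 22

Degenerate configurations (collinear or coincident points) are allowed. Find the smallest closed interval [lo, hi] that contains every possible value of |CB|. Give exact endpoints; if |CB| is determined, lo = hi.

|CB| ∈ [1, 43]  (≈ [1.0000, 43.0000])

|AB| ∈ [13, 21]
|BD| ∈ {22}
|CD| ∈ [13, 21]
|AD| ∈ [1, 43]
|BC| ∈ [1, 43]
|AC| ∈ [0, 64]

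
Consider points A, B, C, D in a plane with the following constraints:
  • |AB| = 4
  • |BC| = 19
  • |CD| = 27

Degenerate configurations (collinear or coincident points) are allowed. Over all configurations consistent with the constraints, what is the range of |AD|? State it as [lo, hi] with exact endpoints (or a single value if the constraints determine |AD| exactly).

|AB| ∈ {4}
|BC| ∈ {19}
|CD| ∈ {27}
|AC| ∈ [15, 23]
|BD| ∈ [8, 46]
|AD| ∈ [4, 50]

|AD| ∈ [4, 50]  (≈ [4.0000, 50.0000])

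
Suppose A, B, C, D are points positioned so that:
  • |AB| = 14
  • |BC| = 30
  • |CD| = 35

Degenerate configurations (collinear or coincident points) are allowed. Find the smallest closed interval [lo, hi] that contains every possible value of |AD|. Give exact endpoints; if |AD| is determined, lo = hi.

|AB| ∈ {14}
|BC| ∈ {30}
|CD| ∈ {35}
|AC| ∈ [16, 44]
|BD| ∈ [5, 65]
|AD| ∈ [0, 79]

|AD| ∈ [0, 79]  (≈ [0.0000, 79.0000])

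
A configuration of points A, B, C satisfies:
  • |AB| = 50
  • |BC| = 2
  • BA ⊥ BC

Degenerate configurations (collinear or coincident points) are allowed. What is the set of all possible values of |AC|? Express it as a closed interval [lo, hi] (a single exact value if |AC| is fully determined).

|AB| ∈ {50}
|BC| ∈ {2}
|AC| ∈ {2·√(626)}

|AC| = 2·√(626)  (≈ 50.0400)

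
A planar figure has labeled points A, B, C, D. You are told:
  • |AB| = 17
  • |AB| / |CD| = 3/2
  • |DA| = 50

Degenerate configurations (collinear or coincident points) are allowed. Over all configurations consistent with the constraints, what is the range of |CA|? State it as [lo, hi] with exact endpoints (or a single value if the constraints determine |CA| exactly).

|AB| ∈ {17}
|AD| ∈ {50}
|CD| ∈ {34/3}
|BD| ∈ [33, 67]
|AC| ∈ [116/3, 184/3]
|BC| ∈ [65/3, 235/3]

|CA| ∈ [116/3, 184/3]  (≈ [38.6667, 61.3333])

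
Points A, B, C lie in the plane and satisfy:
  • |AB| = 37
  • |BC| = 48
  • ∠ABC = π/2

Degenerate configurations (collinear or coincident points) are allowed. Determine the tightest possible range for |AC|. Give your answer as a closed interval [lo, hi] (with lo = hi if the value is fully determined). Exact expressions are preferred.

|AC| = √(3673)  (≈ 60.6053)

|AB| ∈ {37}
|BC| ∈ {48}
|AC| ∈ {√(3673)}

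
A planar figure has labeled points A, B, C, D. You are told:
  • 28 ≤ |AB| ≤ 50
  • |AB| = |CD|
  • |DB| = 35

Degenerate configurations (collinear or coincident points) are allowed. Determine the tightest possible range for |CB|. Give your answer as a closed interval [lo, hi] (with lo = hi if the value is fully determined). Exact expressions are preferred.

|CB| ∈ [0, 85]  (≈ [0.0000, 85.0000])

|AB| ∈ [28, 50]
|BD| ∈ {35}
|CD| ∈ [28, 50]
|AD| ∈ [0, 85]
|BC| ∈ [0, 85]
|AC| ∈ [0, 135]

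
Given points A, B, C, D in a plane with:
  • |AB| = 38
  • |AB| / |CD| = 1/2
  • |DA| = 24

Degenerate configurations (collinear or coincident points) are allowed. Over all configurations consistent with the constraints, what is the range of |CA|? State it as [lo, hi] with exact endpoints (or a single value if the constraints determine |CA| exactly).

|CA| ∈ [52, 100]  (≈ [52.0000, 100.0000])

|AB| ∈ {38}
|AD| ∈ {24}
|CD| ∈ {76}
|BD| ∈ [14, 62]
|AC| ∈ [52, 100]
|BC| ∈ [14, 138]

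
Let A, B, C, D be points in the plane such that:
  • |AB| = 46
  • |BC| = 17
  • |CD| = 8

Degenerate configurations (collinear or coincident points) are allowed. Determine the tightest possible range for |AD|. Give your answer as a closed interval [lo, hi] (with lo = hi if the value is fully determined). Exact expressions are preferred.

|AB| ∈ {46}
|BC| ∈ {17}
|CD| ∈ {8}
|AC| ∈ [29, 63]
|BD| ∈ [9, 25]
|AD| ∈ [21, 71]

|AD| ∈ [21, 71]  (≈ [21.0000, 71.0000])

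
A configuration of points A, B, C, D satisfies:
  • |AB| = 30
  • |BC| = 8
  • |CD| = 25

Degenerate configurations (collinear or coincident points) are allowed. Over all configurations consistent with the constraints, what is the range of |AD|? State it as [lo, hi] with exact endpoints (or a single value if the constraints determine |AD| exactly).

|AD| ∈ [0, 63]  (≈ [0.0000, 63.0000])

|AB| ∈ {30}
|BC| ∈ {8}
|CD| ∈ {25}
|AC| ∈ [22, 38]
|BD| ∈ [17, 33]
|AD| ∈ [0, 63]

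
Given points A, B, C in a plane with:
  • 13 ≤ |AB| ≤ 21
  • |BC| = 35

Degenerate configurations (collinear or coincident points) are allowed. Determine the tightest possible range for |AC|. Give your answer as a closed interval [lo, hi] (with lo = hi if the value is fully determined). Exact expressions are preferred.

|AC| ∈ [14, 56]  (≈ [14.0000, 56.0000])

|AB| ∈ [13, 21]
|BC| ∈ {35}
|AC| ∈ [14, 56]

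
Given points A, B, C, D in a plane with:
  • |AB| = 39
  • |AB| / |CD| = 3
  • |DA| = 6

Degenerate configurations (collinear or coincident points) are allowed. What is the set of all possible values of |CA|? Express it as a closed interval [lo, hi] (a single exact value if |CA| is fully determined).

|AB| ∈ {39}
|AD| ∈ {6}
|CD| ∈ {13}
|BD| ∈ [33, 45]
|AC| ∈ [7, 19]
|BC| ∈ [20, 58]

|CA| ∈ [7, 19]  (≈ [7.0000, 19.0000])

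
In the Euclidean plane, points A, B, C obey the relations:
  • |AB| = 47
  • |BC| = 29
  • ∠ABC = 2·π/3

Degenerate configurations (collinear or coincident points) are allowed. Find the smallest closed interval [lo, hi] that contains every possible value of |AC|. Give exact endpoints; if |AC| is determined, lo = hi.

|AC| = √(4413)  (≈ 66.4304)

|AB| ∈ {47}
|BC| ∈ {29}
|AC| ∈ {√(4413)}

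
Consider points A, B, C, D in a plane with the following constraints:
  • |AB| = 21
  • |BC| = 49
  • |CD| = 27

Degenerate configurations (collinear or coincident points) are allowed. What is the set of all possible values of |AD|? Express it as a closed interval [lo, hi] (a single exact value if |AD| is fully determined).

|AB| ∈ {21}
|BC| ∈ {49}
|CD| ∈ {27}
|AC| ∈ [28, 70]
|BD| ∈ [22, 76]
|AD| ∈ [1, 97]

|AD| ∈ [1, 97]  (≈ [1.0000, 97.0000])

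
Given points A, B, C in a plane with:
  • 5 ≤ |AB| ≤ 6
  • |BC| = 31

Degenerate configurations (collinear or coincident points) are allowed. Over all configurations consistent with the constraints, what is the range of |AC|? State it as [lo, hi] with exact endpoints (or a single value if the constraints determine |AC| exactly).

|AB| ∈ [5, 6]
|BC| ∈ {31}
|AC| ∈ [25, 37]

|AC| ∈ [25, 37]  (≈ [25.0000, 37.0000])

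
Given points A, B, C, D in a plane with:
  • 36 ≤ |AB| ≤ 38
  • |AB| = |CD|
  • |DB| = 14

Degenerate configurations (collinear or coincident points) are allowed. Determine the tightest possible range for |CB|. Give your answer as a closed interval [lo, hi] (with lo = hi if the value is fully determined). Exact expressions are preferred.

|AB| ∈ [36, 38]
|BD| ∈ {14}
|CD| ∈ [36, 38]
|AD| ∈ [22, 52]
|BC| ∈ [22, 52]
|AC| ∈ [0, 90]

|CB| ∈ [22, 52]  (≈ [22.0000, 52.0000])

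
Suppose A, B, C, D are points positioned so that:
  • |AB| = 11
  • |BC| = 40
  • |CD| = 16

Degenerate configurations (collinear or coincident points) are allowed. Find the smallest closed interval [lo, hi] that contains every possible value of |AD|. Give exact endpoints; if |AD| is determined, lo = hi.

|AB| ∈ {11}
|BC| ∈ {40}
|CD| ∈ {16}
|AC| ∈ [29, 51]
|BD| ∈ [24, 56]
|AD| ∈ [13, 67]

|AD| ∈ [13, 67]  (≈ [13.0000, 67.0000])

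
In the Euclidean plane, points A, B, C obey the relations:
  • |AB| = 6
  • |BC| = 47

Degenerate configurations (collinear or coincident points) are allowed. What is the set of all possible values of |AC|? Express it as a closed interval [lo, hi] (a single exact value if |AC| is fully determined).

|AB| ∈ {6}
|BC| ∈ {47}
|AC| ∈ [41, 53]

|AC| ∈ [41, 53]  (≈ [41.0000, 53.0000])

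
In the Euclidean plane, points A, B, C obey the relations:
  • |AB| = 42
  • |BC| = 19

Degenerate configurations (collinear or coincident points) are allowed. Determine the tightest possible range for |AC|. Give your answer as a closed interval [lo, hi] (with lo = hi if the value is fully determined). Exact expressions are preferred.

|AB| ∈ {42}
|BC| ∈ {19}
|AC| ∈ [23, 61]

|AC| ∈ [23, 61]  (≈ [23.0000, 61.0000])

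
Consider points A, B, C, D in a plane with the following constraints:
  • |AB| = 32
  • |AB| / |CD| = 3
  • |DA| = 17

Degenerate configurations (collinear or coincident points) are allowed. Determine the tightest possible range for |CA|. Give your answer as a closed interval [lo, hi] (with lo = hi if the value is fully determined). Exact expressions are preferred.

|CA| ∈ [19/3, 83/3]  (≈ [6.3333, 27.6667])

|AB| ∈ {32}
|AD| ∈ {17}
|CD| ∈ {32/3}
|BD| ∈ [15, 49]
|AC| ∈ [19/3, 83/3]
|BC| ∈ [13/3, 179/3]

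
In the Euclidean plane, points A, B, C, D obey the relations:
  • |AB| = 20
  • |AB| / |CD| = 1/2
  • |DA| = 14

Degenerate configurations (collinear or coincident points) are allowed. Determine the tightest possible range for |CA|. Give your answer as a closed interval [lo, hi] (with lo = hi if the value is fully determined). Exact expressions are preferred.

|AB| ∈ {20}
|AD| ∈ {14}
|CD| ∈ {40}
|BD| ∈ [6, 34]
|AC| ∈ [26, 54]
|BC| ∈ [6, 74]

|CA| ∈ [26, 54]  (≈ [26.0000, 54.0000])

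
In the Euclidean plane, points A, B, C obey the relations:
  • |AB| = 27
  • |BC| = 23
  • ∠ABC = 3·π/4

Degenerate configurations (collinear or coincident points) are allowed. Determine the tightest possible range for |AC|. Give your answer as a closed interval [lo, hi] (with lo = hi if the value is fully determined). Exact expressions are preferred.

|AC| = √(621·√(2) + 1258)  (≈ 46.2193)

|AB| ∈ {27}
|BC| ∈ {23}
|AC| ∈ {√(621·√(2) + 1258)}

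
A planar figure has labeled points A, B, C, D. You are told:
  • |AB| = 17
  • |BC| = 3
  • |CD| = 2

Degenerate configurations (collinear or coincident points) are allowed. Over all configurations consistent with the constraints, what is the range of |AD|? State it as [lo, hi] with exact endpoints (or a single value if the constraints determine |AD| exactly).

|AB| ∈ {17}
|BC| ∈ {3}
|CD| ∈ {2}
|AC| ∈ [14, 20]
|BD| ∈ [1, 5]
|AD| ∈ [12, 22]

|AD| ∈ [12, 22]  (≈ [12.0000, 22.0000])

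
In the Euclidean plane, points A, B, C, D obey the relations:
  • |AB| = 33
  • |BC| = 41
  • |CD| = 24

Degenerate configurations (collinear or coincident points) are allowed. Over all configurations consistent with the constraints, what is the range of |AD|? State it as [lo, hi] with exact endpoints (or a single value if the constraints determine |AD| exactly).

|AD| ∈ [0, 98]  (≈ [0.0000, 98.0000])

|AB| ∈ {33}
|BC| ∈ {41}
|CD| ∈ {24}
|AC| ∈ [8, 74]
|BD| ∈ [17, 65]
|AD| ∈ [0, 98]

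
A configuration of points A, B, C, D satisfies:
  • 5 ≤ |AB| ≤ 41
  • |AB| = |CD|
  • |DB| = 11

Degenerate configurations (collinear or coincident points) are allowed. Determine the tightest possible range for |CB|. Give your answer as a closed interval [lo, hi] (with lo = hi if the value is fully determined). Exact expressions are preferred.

|AB| ∈ [5, 41]
|BD| ∈ {11}
|CD| ∈ [5, 41]
|AD| ∈ [0, 52]
|BC| ∈ [0, 52]
|AC| ∈ [0, 93]

|CB| ∈ [0, 52]  (≈ [0.0000, 52.0000])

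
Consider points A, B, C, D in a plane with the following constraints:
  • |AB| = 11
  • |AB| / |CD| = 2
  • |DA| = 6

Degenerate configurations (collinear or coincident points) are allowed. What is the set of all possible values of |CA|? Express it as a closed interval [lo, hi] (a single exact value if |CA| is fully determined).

|AB| ∈ {11}
|AD| ∈ {6}
|CD| ∈ {11/2}
|BD| ∈ [5, 17]
|AC| ∈ [1/2, 23/2]
|BC| ∈ [0, 45/2]

|CA| ∈ [1/2, 23/2]  (≈ [0.5000, 11.5000])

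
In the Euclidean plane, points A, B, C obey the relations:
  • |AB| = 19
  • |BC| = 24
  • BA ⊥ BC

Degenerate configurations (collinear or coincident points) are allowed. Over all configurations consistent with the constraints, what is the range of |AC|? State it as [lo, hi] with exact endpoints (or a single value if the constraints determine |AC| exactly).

|AB| ∈ {19}
|BC| ∈ {24}
|AC| ∈ {√(937)}

|AC| = √(937)  (≈ 30.6105)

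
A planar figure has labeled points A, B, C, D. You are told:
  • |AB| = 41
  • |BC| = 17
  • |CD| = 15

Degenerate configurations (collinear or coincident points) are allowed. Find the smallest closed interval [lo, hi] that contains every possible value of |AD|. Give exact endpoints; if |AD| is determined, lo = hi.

|AB| ∈ {41}
|BC| ∈ {17}
|CD| ∈ {15}
|AC| ∈ [24, 58]
|BD| ∈ [2, 32]
|AD| ∈ [9, 73]

|AD| ∈ [9, 73]  (≈ [9.0000, 73.0000])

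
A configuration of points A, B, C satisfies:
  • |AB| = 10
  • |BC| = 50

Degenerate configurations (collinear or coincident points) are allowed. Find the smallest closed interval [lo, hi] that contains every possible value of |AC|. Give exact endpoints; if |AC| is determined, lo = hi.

|AB| ∈ {10}
|BC| ∈ {50}
|AC| ∈ [40, 60]

|AC| ∈ [40, 60]  (≈ [40.0000, 60.0000])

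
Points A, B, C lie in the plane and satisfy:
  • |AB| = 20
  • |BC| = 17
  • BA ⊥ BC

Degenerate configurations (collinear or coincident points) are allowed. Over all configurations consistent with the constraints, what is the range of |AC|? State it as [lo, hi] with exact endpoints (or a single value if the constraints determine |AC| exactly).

|AC| = √(689)  (≈ 26.2488)

|AB| ∈ {20}
|BC| ∈ {17}
|AC| ∈ {√(689)}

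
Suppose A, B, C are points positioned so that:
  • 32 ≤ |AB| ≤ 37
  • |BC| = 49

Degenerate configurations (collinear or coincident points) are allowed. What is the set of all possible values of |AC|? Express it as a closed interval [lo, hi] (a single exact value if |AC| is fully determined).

|AC| ∈ [12, 86]  (≈ [12.0000, 86.0000])

|AB| ∈ [32, 37]
|BC| ∈ {49}
|AC| ∈ [12, 86]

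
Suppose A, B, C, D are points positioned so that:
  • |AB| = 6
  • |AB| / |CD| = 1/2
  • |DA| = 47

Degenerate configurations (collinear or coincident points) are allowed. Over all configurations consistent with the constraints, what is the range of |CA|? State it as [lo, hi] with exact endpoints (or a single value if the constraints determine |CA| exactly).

|CA| ∈ [35, 59]  (≈ [35.0000, 59.0000])

|AB| ∈ {6}
|AD| ∈ {47}
|CD| ∈ {12}
|BD| ∈ [41, 53]
|AC| ∈ [35, 59]
|BC| ∈ [29, 65]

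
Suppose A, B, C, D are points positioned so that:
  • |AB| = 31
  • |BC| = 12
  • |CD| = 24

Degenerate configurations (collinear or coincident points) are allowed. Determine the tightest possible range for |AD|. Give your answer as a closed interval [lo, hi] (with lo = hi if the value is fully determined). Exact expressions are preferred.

|AD| ∈ [0, 67]  (≈ [0.0000, 67.0000])

|AB| ∈ {31}
|BC| ∈ {12}
|CD| ∈ {24}
|AC| ∈ [19, 43]
|BD| ∈ [12, 36]
|AD| ∈ [0, 67]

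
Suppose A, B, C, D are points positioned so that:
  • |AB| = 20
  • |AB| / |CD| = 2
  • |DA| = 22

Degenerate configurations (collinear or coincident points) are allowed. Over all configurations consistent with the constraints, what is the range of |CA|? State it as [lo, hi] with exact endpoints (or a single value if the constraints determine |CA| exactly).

|AB| ∈ {20}
|AD| ∈ {22}
|CD| ∈ {10}
|BD| ∈ [2, 42]
|AC| ∈ [12, 32]
|BC| ∈ [0, 52]

|CA| ∈ [12, 32]  (≈ [12.0000, 32.0000])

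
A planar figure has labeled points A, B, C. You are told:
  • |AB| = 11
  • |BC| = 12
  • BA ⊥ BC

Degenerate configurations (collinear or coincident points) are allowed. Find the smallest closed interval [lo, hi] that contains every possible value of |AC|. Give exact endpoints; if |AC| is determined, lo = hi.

|AC| = √(265)  (≈ 16.2788)

|AB| ∈ {11}
|BC| ∈ {12}
|AC| ∈ {√(265)}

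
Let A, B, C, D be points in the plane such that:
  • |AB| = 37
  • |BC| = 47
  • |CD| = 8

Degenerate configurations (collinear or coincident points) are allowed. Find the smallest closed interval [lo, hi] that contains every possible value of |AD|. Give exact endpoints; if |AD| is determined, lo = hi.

|AB| ∈ {37}
|BC| ∈ {47}
|CD| ∈ {8}
|AC| ∈ [10, 84]
|BD| ∈ [39, 55]
|AD| ∈ [2, 92]

|AD| ∈ [2, 92]  (≈ [2.0000, 92.0000])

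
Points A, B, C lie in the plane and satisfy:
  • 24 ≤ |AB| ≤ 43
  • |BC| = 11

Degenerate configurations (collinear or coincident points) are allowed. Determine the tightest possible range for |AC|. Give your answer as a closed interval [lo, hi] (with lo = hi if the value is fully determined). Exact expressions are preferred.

|AC| ∈ [13, 54]  (≈ [13.0000, 54.0000])

|AB| ∈ [24, 43]
|BC| ∈ {11}
|AC| ∈ [13, 54]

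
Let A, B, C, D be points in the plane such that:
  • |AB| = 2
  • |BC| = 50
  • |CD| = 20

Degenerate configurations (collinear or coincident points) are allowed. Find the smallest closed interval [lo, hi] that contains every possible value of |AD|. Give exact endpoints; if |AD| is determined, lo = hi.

|AD| ∈ [28, 72]  (≈ [28.0000, 72.0000])

|AB| ∈ {2}
|BC| ∈ {50}
|CD| ∈ {20}
|AC| ∈ [48, 52]
|BD| ∈ [30, 70]
|AD| ∈ [28, 72]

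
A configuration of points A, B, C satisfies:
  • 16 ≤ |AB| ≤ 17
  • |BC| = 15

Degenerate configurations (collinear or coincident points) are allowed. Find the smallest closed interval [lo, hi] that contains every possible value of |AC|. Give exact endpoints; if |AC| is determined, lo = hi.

|AB| ∈ [16, 17]
|BC| ∈ {15}
|AC| ∈ [1, 32]

|AC| ∈ [1, 32]  (≈ [1.0000, 32.0000])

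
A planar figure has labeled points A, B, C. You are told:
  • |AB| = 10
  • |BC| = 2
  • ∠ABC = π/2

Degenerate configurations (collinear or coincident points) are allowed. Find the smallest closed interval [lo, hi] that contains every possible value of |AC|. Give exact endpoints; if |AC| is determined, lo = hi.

|AB| ∈ {10}
|BC| ∈ {2}
|AC| ∈ {2·√(26)}

|AC| = 2·√(26)  (≈ 10.1980)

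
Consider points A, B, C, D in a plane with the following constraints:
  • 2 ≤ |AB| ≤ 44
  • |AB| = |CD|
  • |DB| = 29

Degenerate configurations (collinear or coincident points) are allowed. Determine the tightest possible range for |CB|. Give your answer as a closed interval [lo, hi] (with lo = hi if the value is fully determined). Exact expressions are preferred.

|CB| ∈ [0, 73]  (≈ [0.0000, 73.0000])

|AB| ∈ [2, 44]
|BD| ∈ {29}
|CD| ∈ [2, 44]
|AD| ∈ [0, 73]
|BC| ∈ [0, 73]
|AC| ∈ [0, 117]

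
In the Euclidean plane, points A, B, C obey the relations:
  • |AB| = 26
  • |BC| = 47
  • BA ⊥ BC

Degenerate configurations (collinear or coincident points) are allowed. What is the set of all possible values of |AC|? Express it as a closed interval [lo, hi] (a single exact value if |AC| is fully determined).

|AC| = √(2885)  (≈ 53.7122)

|AB| ∈ {26}
|BC| ∈ {47}
|AC| ∈ {√(2885)}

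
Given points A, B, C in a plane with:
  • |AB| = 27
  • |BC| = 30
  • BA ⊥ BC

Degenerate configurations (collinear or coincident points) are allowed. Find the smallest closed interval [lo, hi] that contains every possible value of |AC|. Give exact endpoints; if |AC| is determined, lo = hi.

|AC| = 3·√(181)  (≈ 40.3609)

|AB| ∈ {27}
|BC| ∈ {30}
|AC| ∈ {3·√(181)}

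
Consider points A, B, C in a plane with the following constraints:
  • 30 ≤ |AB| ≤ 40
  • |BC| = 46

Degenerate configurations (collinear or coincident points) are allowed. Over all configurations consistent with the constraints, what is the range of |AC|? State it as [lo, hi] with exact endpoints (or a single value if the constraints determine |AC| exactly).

|AC| ∈ [6, 86]  (≈ [6.0000, 86.0000])

|AB| ∈ [30, 40]
|BC| ∈ {46}
|AC| ∈ [6, 86]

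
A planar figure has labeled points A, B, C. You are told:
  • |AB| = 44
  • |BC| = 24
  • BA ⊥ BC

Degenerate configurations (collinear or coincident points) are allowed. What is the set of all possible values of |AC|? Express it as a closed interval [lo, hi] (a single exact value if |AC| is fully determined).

|AC| = 4·√(157)  (≈ 50.1199)

|AB| ∈ {44}
|BC| ∈ {24}
|AC| ∈ {4·√(157)}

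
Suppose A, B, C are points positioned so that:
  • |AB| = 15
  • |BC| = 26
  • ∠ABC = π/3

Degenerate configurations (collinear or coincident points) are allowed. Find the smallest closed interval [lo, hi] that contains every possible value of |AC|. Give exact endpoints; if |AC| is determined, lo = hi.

|AB| ∈ {15}
|BC| ∈ {26}
|AC| ∈ {√(511)}

|AC| = √(511)  (≈ 22.6053)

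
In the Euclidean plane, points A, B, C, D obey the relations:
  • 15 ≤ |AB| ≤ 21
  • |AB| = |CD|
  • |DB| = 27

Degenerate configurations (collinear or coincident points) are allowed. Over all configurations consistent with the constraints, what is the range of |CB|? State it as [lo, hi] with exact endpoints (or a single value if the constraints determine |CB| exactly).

|CB| ∈ [6, 48]  (≈ [6.0000, 48.0000])

|AB| ∈ [15, 21]
|BD| ∈ {27}
|CD| ∈ [15, 21]
|AD| ∈ [6, 48]
|BC| ∈ [6, 48]
|AC| ∈ [0, 69]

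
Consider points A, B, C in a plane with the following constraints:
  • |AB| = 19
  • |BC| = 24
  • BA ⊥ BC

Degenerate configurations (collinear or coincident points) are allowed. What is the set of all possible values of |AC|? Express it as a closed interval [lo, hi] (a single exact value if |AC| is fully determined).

|AB| ∈ {19}
|BC| ∈ {24}
|AC| ∈ {√(937)}

|AC| = √(937)  (≈ 30.6105)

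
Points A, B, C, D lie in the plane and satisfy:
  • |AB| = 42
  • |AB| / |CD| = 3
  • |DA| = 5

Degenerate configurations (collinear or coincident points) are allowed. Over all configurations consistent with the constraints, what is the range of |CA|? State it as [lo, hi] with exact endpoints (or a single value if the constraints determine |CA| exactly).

|AB| ∈ {42}
|AD| ∈ {5}
|CD| ∈ {14}
|BD| ∈ [37, 47]
|AC| ∈ [9, 19]
|BC| ∈ [23, 61]

|CA| ∈ [9, 19]  (≈ [9.0000, 19.0000])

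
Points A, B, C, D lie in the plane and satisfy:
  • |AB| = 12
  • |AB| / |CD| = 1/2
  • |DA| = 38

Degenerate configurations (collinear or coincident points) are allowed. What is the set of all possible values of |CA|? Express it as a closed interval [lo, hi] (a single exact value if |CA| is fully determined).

|CA| ∈ [14, 62]  (≈ [14.0000, 62.0000])

|AB| ∈ {12}
|AD| ∈ {38}
|CD| ∈ {24}
|BD| ∈ [26, 50]
|AC| ∈ [14, 62]
|BC| ∈ [2, 74]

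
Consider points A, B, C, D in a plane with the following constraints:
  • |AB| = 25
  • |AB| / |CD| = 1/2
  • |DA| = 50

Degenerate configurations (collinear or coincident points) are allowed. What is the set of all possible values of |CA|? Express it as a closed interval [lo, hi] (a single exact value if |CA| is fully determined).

|CA| ∈ [0, 100]  (≈ [0.0000, 100.0000])

|AB| ∈ {25}
|AD| ∈ {50}
|CD| ∈ {50}
|BD| ∈ [25, 75]
|AC| ∈ [0, 100]
|BC| ∈ [0, 125]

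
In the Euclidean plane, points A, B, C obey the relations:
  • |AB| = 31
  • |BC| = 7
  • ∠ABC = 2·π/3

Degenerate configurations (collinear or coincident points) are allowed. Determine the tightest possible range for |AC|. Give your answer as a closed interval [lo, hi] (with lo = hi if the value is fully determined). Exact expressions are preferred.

|AC| = √(1227)  (≈ 35.0286)

|AB| ∈ {31}
|BC| ∈ {7}
|AC| ∈ {√(1227)}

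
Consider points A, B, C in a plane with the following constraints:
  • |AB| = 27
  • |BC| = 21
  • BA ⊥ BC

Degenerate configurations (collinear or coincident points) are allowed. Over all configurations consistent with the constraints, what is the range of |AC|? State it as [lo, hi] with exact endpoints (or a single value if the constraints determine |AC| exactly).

|AB| ∈ {27}
|BC| ∈ {21}
|AC| ∈ {3·√(130)}

|AC| = 3·√(130)  (≈ 34.2053)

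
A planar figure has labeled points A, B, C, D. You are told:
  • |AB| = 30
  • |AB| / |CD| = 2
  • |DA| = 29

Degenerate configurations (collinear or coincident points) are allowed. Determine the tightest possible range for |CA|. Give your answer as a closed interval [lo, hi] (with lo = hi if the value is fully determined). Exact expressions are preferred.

|CA| ∈ [14, 44]  (≈ [14.0000, 44.0000])

|AB| ∈ {30}
|AD| ∈ {29}
|CD| ∈ {15}
|BD| ∈ [1, 59]
|AC| ∈ [14, 44]
|BC| ∈ [0, 74]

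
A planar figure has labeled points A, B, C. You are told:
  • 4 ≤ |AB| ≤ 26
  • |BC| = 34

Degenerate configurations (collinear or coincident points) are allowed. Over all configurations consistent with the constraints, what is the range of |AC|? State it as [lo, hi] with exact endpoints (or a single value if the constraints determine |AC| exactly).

|AB| ∈ [4, 26]
|BC| ∈ {34}
|AC| ∈ [8, 60]

|AC| ∈ [8, 60]  (≈ [8.0000, 60.0000])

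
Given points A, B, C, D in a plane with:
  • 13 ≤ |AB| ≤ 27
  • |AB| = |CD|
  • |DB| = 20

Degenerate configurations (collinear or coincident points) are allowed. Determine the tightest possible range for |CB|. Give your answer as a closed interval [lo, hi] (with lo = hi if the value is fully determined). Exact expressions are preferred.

|CB| ∈ [0, 47]  (≈ [0.0000, 47.0000])

|AB| ∈ [13, 27]
|BD| ∈ {20}
|CD| ∈ [13, 27]
|AD| ∈ [0, 47]
|BC| ∈ [0, 47]
|AC| ∈ [0, 74]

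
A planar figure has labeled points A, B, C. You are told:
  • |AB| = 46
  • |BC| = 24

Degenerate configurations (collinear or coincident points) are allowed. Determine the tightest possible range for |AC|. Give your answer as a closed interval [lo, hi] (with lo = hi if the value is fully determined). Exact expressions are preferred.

|AC| ∈ [22, 70]  (≈ [22.0000, 70.0000])

|AB| ∈ {46}
|BC| ∈ {24}
|AC| ∈ [22, 70]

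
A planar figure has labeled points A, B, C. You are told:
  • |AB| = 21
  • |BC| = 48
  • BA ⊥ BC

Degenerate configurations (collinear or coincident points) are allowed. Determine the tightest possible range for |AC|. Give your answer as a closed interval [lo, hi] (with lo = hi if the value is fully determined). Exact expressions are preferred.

|AB| ∈ {21}
|BC| ∈ {48}
|AC| ∈ {3·√(305)}

|AC| = 3·√(305)  (≈ 52.3927)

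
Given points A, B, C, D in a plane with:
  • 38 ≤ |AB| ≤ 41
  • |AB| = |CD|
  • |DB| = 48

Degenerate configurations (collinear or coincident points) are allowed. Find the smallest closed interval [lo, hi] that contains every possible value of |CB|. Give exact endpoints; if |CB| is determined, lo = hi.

|AB| ∈ [38, 41]
|BD| ∈ {48}
|CD| ∈ [38, 41]
|AD| ∈ [7, 89]
|BC| ∈ [7, 89]
|AC| ∈ [0, 130]

|CB| ∈ [7, 89]  (≈ [7.0000, 89.0000])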